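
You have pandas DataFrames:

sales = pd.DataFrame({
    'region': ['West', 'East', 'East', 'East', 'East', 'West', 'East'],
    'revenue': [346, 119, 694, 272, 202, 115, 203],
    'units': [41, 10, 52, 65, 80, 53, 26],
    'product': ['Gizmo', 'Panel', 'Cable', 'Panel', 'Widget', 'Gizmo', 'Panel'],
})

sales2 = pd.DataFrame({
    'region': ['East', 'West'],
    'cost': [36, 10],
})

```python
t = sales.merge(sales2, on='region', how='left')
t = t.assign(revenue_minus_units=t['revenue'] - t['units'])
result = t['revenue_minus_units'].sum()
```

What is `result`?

1624

merge on 'region' (how='left') → 7 rows:
  region  revenue  units product  cost
0   West      346     41   Gizmo    10
1   East      119     10   Panel    36
2   East      694     52   Cable    36
3   East      272     65   Panel    36
4   East      202     80  Widget    36
5   West      115     53   Gizmo    10
6   East      203     26   Panel    36
add column revenue_minus_units = t['revenue'] - t['units']:
  region  revenue  units product  cost  revenue_minus_units
0   West      346     41   Gizmo    10                  305
1   East      119     10   Panel    36                  109
2   East      694     52   Cable    36                  642
3   East      272     65   Panel    36                  207
4   East      202     80  Widget    36                  122
5   West      115     53   Gizmo    10                   62
6   East      203     26   Panel    36                  177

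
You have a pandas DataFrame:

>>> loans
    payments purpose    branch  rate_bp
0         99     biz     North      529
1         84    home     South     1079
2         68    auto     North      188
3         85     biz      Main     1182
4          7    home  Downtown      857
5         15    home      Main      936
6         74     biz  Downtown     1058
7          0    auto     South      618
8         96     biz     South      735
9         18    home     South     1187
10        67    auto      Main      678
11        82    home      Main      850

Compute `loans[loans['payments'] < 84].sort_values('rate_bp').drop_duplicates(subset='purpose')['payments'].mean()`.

filter rows where payments < 84:
    payments purpose    branch  rate_bp
2         68    auto     North      188
4          7    home  Downtown      857
5         15    home      Main      936
6         74     biz  Downtown     1058
7          0    auto     South      618
9         18    home     South     1187
10        67    auto      Main      678
11        82    home      Main      850
sort by rate_bp:
    payments purpose    branch  rate_bp
2         68    auto     North      188
7          0    auto     South      618
10        67    auto      Main      678
11        82    home      Main      850
4          7    home  Downtown      857
5         15    home      Main      936
6         74     biz  Downtown     1058
9         18    home     South     1187
drop duplicate purpose (keep=first):
    payments purpose    branch  rate_bp
2         68    auto     North      188
11        82    home      Main      850
6         74     biz  Downtown     1058
So mean() = 74.6666666667.

74.6666666667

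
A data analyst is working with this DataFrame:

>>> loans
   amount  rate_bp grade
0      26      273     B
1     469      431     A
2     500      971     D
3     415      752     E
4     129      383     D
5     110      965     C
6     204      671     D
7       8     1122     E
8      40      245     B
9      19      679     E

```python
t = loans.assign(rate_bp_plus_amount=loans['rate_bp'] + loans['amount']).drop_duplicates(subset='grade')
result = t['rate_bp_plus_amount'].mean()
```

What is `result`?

add column rate_bp_plus_amount = loans['rate_bp'] + loans['amount']:
   amount  rate_bp grade  rate_bp_plus_amount
0      26      273     B                  299
1     469      431     A                  900
2     500      971     D                 1471
3     415      752     E                 1167
4     129      383     D                  512
5     110      965     C                 1075
6     204      671     D                  875
7       8     1122     E                 1130
8      40      245     B                  285
9      19      679     E                  698
drop duplicate grade (keep=first):
   amount  rate_bp grade  rate_bp_plus_amount
0      26      273     B                  299
1     469      431     A                  900
2     500      971     D                 1471
3     415      752     E                 1167
5     110      965     C                 1075
The mean of column 'rate_bp_plus_amount' is 982.4.

982.4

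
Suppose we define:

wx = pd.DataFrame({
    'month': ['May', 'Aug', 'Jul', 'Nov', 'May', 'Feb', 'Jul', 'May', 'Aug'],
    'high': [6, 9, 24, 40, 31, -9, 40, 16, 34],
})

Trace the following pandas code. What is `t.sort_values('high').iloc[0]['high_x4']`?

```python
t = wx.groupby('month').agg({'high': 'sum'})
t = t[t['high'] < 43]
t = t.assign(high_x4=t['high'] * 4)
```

-36

group by month, sum of high:
       high
month      
Aug      43
Feb      -9
Jul      64
May      53
Nov      40
filter rows where high < 43:
       high
month      
Feb      -9
Nov      40
add column high_x4 = t['high'] * 4:
       high  high_x4
month               
Feb      -9      -36
Nov      40      160
sort by high:
       high  high_x4
month               
Feb      -9      -36
Nov      40      160
Finally, value at position 0, column 'high_x4' = -36.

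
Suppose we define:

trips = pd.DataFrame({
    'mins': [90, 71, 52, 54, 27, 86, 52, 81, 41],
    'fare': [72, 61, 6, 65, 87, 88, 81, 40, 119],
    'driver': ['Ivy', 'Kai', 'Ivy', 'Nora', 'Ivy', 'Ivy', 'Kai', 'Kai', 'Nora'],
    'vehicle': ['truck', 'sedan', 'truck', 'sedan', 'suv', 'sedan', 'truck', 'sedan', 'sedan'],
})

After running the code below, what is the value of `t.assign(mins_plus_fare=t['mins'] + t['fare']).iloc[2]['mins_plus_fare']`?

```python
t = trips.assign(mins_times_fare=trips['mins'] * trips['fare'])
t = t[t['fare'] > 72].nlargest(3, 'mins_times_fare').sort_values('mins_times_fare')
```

174

add column mins_times_fare = trips['mins'] * trips['fare']:
   mins  fare driver vehicle  mins_times_fare
0    90    72    Ivy   truck             6480
1    71    61    Kai   sedan             4331
2    52     6    Ivy   truck              312
3    54    65   Nora   sedan             3510
4    27    87    Ivy     suv             2349
5    86    88    Ivy   sedan             7568
6    52    81    Kai   truck             4212
7    81    40    Kai   sedan             3240
8    41   119   Nora   sedan             4879
filter rows where fare > 72:
   mins  fare driver vehicle  mins_times_fare
4    27    87    Ivy     suv             2349
5    86    88    Ivy   sedan             7568
6    52    81    Kai   truck             4212
8    41   119   Nora   sedan             4879
take 3 rows with largest mins_times_fare:
   mins  fare driver vehicle  mins_times_fare
5    86    88    Ivy   sedan             7568
8    41   119   Nora   sedan             4879
6    52    81    Kai   truck             4212
sort by mins_times_fare:
   mins  fare driver vehicle  mins_times_fare
6    52    81    Kai   truck             4212
8    41   119   Nora   sedan             4879
5    86    88    Ivy   sedan             7568
add column mins_plus_fare = t['mins'] + t['fare']:
   mins  fare driver vehicle  mins_times_fare  mins_plus_fare
6    52    81    Kai   truck             4212             133
8    41   119   Nora   sedan             4879             160
5    86    88    Ivy   sedan             7568             174
value at position 2, column 'mins_plus_fare' → 174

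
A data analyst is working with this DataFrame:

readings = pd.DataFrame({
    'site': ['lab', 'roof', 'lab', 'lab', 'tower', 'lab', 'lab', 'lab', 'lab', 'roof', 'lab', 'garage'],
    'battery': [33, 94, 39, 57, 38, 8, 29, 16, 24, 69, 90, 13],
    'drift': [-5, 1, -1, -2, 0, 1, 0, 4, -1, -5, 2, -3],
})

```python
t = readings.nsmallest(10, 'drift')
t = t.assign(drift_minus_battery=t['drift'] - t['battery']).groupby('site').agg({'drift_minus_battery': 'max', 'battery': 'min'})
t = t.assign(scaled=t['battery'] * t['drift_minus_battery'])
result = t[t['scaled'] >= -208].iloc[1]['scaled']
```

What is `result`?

take 10 rows with smallest drift:
      site  battery  drift
0      lab       33     -5
9     roof       69     -5
11  garage       13     -3
3      lab       57     -2
2      lab       39     -1
8      lab       24     -1
4    tower       38      0
6      lab       29      0
1     roof       94      1
5      lab        8      1
add column drift_minus_battery = t['drift'] - t['battery']:
      site  battery  drift  drift_minus_battery
0      lab       33     -5                  -38
9     roof       69     -5                  -74
11  garage       13     -3                  -16
3      lab       57     -2                  -59
2      lab       39     -1                  -40
8      lab       24     -1                  -25
4    tower       38      0                  -38
6      lab       29      0                  -29
1     roof       94      1                  -93
5      lab        8      1                   -7
group by site: max(drift_minus_battery), min(battery):
        drift_minus_battery  battery
site                                
garage                  -16       13
lab                      -7        8
roof                    -74       69
tower                   -38       38
add column scaled = t['battery'] * t['drift_minus_battery']:
        drift_minus_battery  battery  scaled
site                                        
garage                  -16       13    -208
lab                      -7        8     -56
roof                    -74       69   -5106
tower                   -38       38   -1444
filter rows where scaled >= -208:
        drift_minus_battery  battery  scaled
site                                        
garage                  -16       13    -208
lab                      -7        8     -56
Reading off the value at position 1, column 'scaled', we get -56.

-56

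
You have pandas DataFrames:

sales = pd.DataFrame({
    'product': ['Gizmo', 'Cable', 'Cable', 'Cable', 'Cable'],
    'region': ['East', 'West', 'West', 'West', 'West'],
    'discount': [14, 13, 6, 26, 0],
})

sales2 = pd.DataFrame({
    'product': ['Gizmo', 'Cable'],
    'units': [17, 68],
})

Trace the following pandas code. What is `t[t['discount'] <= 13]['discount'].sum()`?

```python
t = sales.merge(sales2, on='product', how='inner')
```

19

merge on 'product' (how='inner') → 5 rows:
  product region  discount  units
0   Gizmo   East        14     17
1   Cable   West        13     68
2   Cable   West         6     68
3   Cable   West        26     68
4   Cable   West         0     68
filter rows where discount <= 13:
  product region  discount  units
1   Cable   West        13     68
2   Cable   West         6     68
4   Cable   West         0     68
Taking the sum of column 'discount' gives 19.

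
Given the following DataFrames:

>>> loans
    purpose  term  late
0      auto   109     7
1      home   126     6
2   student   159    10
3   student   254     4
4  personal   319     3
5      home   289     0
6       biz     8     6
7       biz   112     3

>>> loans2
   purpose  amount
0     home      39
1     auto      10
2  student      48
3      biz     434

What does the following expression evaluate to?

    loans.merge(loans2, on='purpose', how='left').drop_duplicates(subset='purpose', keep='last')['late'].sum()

merge on 'purpose' (how='left') → 8 rows:
    purpose  term  late  amount
0      auto   109     7    10.0
1      home   126     6    39.0
2   student   159    10    48.0
3   student   254     4    48.0
4  personal   319     3     NaN
5      home   289     0    39.0
6       biz     8     6   434.0
7       biz   112     3   434.0
drop duplicate purpose (keep=last):
    purpose  term  late  amount
0      auto   109     7    10.0
3   student   254     4    48.0
4  personal   319     3     NaN
5      home   289     0    39.0
7       biz   112     3   434.0
So sum() = 17.

17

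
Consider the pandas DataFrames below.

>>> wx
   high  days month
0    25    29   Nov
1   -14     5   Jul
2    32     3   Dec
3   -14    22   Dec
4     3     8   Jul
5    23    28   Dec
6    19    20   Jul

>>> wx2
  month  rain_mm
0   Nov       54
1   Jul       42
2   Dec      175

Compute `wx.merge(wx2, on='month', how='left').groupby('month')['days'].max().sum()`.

77

merge on 'month' (how='left') → 7 rows:
   high  days month  rain_mm
0    25    29   Nov       54
1   -14     5   Jul       42
2    32     3   Dec      175
3   -14    22   Dec      175
4     3     8   Jul       42
5    23    28   Dec      175
6    19    20   Jul       42
group by month, max of days:
month
Dec    28
Jul    20
Nov    29
Name: days, dtype: int64
Then the sum of the resulting series: 77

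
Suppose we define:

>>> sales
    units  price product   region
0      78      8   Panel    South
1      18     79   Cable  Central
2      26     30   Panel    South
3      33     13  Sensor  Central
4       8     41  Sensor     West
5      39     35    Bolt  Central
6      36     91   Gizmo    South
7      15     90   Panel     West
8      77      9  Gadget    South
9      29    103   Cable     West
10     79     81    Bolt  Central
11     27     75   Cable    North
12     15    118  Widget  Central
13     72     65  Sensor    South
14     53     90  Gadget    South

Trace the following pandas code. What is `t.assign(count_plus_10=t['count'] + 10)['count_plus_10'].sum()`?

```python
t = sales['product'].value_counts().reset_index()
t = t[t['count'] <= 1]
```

22

value_counts of product:
product
Panel     3
Cable     3
Sensor    3
Bolt      2
Gadget    2
Gizmo     1
Widget    1
Name: count, dtype: int64
reset_index():
  product  count
0   Panel      3
1   Cable      3
2  Sensor      3
3    Bolt      2
4  Gadget      2
5   Gizmo      1
6  Widget      1
filter rows where count <= 1:
  product  count
5   Gizmo      1
6  Widget      1
add column count_plus_10 = t['count'] + 10:
  product  count  count_plus_10
5   Gizmo      1             11
6  Widget      1             11
sum of column 'count_plus_10' → 22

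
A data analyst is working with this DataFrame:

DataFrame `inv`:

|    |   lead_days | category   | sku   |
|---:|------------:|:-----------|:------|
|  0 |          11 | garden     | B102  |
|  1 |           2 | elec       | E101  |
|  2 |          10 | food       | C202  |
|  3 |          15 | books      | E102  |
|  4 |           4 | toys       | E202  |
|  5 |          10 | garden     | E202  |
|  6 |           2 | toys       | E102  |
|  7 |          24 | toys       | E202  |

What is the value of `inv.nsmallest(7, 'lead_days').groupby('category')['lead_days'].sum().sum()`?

54

take 7 rows with smallest lead_days:
   lead_days category   sku
1          2     elec  E101
6          2     toys  E102
4          4     toys  E202
2         10     food  C202
5         10   garden  E202
0         11   garden  B102
3         15    books  E102
group by category, sum of lead_days:
category
books     15
elec       2
food      10
garden    21
toys       6
Name: lead_days, dtype: int64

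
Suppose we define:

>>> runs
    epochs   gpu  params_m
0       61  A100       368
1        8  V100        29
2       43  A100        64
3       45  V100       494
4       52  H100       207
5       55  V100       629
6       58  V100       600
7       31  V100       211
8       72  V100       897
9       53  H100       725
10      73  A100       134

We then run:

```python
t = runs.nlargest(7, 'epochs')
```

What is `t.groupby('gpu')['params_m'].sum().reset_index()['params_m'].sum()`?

3560

take 7 rows with largest epochs:
    epochs   gpu  params_m
10      73  A100       134
8       72  V100       897
0       61  A100       368
6       58  V100       600
5       55  V100       629
9       53  H100       725
4       52  H100       207
group by gpu, sum of params_m:
gpu
A100     502
H100     932
V100    2126
Name: params_m, dtype: int64
reset_index():
    gpu  params_m
0  A100       502
1  H100       932
2  V100      2126
Hence 3560.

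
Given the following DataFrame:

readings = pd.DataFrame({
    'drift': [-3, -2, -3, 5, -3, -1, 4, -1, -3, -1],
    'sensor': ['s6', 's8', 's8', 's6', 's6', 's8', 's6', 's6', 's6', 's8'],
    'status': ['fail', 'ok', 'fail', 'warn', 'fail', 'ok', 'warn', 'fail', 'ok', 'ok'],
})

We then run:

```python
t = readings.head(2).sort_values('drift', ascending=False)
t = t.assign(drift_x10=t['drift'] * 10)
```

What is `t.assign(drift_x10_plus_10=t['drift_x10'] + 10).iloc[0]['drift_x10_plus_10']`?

-10

take first 2 rows:
   drift sensor status
0     -3     s6   fail
1     -2     s8     ok
sort by drift descending:
   drift sensor status
1     -2     s8     ok
0     -3     s6   fail
add column drift_x10 = t['drift'] * 10:
   drift sensor status  drift_x10
1     -2     s8     ok        -20
0     -3     s6   fail        -30
add column drift_x10_plus_10 = t['drift_x10'] + 10:
   drift sensor status  drift_x10  drift_x10_plus_10
1     -2     s8     ok        -20                -10
0     -3     s6   fail        -30                -20
value at position 0, column 'drift_x10_plus_10' → -10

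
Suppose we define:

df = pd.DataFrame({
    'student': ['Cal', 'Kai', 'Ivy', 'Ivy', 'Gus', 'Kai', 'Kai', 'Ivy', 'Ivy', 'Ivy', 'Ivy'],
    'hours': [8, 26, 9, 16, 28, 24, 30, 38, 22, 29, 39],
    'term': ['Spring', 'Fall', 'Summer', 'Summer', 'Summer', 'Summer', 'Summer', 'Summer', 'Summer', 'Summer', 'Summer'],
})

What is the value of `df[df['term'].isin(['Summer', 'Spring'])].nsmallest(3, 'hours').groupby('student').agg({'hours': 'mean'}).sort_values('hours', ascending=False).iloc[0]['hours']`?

12.5

filter rows where term in ['Summer', 'Spring']:
   student  hours    term
0      Cal      8  Spring
2      Ivy      9  Summer
3      Ivy     16  Summer
4      Gus     28  Summer
5      Kai     24  Summer
6      Kai     30  Summer
7      Ivy     38  Summer
8      Ivy     22  Summer
9      Ivy     29  Summer
10     Ivy     39  Summer
take 3 rows with smallest hours:
  student  hours    term
0     Cal      8  Spring
2     Ivy      9  Summer
3     Ivy     16  Summer
group by student, mean of hours:
         hours
student       
Cal        8.0
Ivy       12.5
sort by hours descending:
         hours
student       
Ivy       12.5
Cal        8.0
Hence 12.5.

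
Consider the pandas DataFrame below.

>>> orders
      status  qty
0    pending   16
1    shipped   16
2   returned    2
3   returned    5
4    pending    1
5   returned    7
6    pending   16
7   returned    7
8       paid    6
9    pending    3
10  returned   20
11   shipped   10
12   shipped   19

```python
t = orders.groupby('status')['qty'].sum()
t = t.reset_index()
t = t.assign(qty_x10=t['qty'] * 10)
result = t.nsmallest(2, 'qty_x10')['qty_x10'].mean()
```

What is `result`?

210.0

group by status, sum of qty:
status
paid         6
pending     36
returned    41
shipped     45
Name: qty, dtype: int64
reset_index():
     status  qty
0      paid    6
1   pending   36
2  returned   41
3   shipped   45
add column qty_x10 = t['qty'] * 10:
     status  qty  qty_x10
0      paid    6       60
1   pending   36      360
2  returned   41      410
3   shipped   45      450
take 2 rows with smallest qty_x10:
    status  qty  qty_x10
0     paid    6       60
1  pending   36      360
Finally, mean of column 'qty_x10' = 210.0.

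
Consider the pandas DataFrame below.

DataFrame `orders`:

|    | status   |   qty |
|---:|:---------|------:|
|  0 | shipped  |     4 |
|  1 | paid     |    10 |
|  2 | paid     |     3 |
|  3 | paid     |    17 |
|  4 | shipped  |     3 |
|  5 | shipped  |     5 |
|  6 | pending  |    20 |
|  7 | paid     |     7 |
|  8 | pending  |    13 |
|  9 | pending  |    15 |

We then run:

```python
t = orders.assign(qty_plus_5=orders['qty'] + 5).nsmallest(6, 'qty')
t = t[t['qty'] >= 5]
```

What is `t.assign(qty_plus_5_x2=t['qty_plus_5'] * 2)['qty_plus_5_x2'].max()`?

30

add column qty_plus_5 = orders['qty'] + 5:
    status  qty  qty_plus_5
0  shipped    4           9
1     paid   10          15
2     paid    3           8
3     paid   17          22
4  shipped    3           8
5  shipped    5          10
6  pending   20          25
7     paid    7          12
8  pending   13          18
9  pending   15          20
take 6 rows with smallest qty:
    status  qty  qty_plus_5
2     paid    3           8
4  shipped    3           8
0  shipped    4           9
5  shipped    5          10
7     paid    7          12
1     paid   10          15
filter rows where qty >= 5:
    status  qty  qty_plus_5
5  shipped    5          10
7     paid    7          12
1     paid   10          15
add column qty_plus_5_x2 = t['qty_plus_5'] * 2:
    status  qty  qty_plus_5  qty_plus_5_x2
5  shipped    5          10             20
7     paid    7          12             24
1     paid   10          15             30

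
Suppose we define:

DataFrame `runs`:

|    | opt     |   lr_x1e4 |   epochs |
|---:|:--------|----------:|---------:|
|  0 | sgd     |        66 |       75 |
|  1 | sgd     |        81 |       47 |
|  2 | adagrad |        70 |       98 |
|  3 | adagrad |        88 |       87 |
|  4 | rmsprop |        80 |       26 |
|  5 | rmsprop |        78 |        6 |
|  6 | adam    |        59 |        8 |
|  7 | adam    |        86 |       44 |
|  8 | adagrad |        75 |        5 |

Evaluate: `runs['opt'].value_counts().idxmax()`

value_counts of opt:
opt
adagrad    3
sgd        2
rmsprop    2
adam       2
Name: count, dtype: int64
Reading off the label with the largest value, we get adagrad.

adagrad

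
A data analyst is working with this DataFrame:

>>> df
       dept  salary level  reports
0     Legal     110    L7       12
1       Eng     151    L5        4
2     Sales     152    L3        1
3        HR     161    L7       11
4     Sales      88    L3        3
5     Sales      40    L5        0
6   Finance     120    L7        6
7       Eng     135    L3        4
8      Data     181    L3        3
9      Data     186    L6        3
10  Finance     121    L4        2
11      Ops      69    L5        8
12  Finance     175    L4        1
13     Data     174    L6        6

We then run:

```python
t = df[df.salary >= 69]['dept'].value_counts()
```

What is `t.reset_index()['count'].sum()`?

13

filter rows where salary >= 69:
       dept  salary level  reports
0     Legal     110    L7       12
1       Eng     151    L5        4
2     Sales     152    L3        1
3        HR     161    L7       11
4     Sales      88    L3        3
6   Finance     120    L7        6
7       Eng     135    L3        4
8      Data     181    L3        3
9      Data     186    L6        3
10  Finance     121    L4        2
11      Ops      69    L5        8
12  Finance     175    L4        1
13     Data     174    L6        6
value_counts of dept:
dept
Finance    3
Data       3
Eng        2
Sales      2
Legal      1
HR         1
Ops        1
Name: count, dtype: int64
reset_index():
      dept  count
0  Finance      3
1     Data      3
2      Eng      2
3    Sales      2
4    Legal      1
5       HR      1
6      Ops      1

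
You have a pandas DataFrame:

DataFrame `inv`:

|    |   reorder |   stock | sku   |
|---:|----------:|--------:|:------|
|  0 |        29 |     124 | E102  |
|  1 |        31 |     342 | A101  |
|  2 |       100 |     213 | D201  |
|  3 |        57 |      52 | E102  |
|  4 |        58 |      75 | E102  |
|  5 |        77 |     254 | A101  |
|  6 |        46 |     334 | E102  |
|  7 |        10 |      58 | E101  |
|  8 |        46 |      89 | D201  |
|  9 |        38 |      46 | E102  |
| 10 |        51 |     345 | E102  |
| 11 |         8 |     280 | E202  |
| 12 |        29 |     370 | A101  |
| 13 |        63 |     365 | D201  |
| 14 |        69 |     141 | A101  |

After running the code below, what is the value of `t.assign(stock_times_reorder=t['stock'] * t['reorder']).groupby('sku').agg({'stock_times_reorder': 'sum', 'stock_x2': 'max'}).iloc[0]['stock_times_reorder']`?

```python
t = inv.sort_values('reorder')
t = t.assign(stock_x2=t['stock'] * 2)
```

sort by reorder:
    reorder  stock   sku
11        8    280  E202
7        10     58  E101
0        29    124  E102
12       29    370  A101
1        31    342  A101
9        38     46  E102
6        46    334  E102
8        46     89  D201
10       51    345  E102
3        57     52  E102
4        58     75  E102
13       63    365  D201
14       69    141  A101
5        77    254  A101
2       100    213  D201
add column stock_x2 = t['stock'] * 2:
    reorder  stock   sku  stock_x2
11        8    280  E202       560
7        10     58  E101       116
0        29    124  E102       248
12       29    370  A101       740
1        31    342  A101       684
9        38     46  E102        92
6        46    334  E102       668
8        46     89  D201       178
10       51    345  E102       690
3        57     52  E102       104
4        58     75  E102       150
13       63    365  D201       730
14       69    141  A101       282
5        77    254  A101       508
2       100    213  D201       426
add column stock_times_reorder = t['stock'] * t['reorder']:
    reorder  stock   sku  stock_x2  stock_times_reorder
11        8    280  E202       560                 2240
7        10     58  E101       116                  580
0        29    124  E102       248                 3596
12       29    370  A101       740                10730
1        31    342  A101       684                10602
9        38     46  E102        92                 1748
6        46    334  E102       668                15364
8        46     89  D201       178                 4094
10       51    345  E102       690                17595
3        57     52  E102       104                 2964
4        58     75  E102       150                 4350
13       63    365  D201       730                22995
14       69    141  A101       282                 9729
5        77    254  A101       508                19558
2       100    213  D201       426                21300
group by sku: sum(stock_times_reorder), max(stock_x2):
      stock_times_reorder  stock_x2
sku                                
A101                50619       740
D201                48389       730
E101                  580       116
E102                45617       690
E202                 2240       560
So iloc[0]['stock_times_reorder'] = 50619.

50619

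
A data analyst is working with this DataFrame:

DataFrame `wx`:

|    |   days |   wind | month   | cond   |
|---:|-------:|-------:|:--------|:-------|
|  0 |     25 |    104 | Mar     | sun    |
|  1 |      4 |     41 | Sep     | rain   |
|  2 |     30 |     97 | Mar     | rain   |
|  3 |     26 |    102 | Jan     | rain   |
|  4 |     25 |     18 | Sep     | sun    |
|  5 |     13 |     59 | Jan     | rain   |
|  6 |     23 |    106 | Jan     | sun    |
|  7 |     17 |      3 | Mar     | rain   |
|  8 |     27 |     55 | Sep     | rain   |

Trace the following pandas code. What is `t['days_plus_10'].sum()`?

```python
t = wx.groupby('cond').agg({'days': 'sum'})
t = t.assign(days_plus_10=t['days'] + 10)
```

group by cond, sum of days:
      days
cond      
rain   117
sun     73
add column days_plus_10 = t['days'] + 10:
      days  days_plus_10
cond                    
rain   117           127
sun     73            83
Reading off the sum of column 'days_plus_10', we get 210.

210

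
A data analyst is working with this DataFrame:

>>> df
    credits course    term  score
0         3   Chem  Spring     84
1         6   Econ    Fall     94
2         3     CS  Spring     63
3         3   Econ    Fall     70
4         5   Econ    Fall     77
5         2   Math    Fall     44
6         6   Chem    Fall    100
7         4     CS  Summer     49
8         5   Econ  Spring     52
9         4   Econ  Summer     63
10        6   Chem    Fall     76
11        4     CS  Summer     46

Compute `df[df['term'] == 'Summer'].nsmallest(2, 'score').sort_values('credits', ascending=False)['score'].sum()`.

filter rows where term == 'Summer':
    credits course    term  score
7         4     CS  Summer     49
9         4   Econ  Summer     63
11        4     CS  Summer     46
take 2 rows with smallest score:
    credits course    term  score
11        4     CS  Summer     46
7         4     CS  Summer     49
sort by credits descending:
    credits course    term  score
11        4     CS  Summer     46
7         4     CS  Summer     49
So sum() = 95.

95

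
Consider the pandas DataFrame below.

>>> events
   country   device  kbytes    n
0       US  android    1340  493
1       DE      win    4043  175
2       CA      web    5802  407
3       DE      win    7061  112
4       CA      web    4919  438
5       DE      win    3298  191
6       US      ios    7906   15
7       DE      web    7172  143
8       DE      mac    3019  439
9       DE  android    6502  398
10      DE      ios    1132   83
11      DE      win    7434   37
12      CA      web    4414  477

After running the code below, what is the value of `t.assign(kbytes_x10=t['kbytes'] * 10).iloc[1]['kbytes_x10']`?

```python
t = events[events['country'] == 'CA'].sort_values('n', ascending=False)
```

49190

filter rows where country == 'CA':
   country device  kbytes    n
2       CA    web    5802  407
4       CA    web    4919  438
12      CA    web    4414  477
sort by n descending:
   country device  kbytes    n
12      CA    web    4414  477
4       CA    web    4919  438
2       CA    web    5802  407
add column kbytes_x10 = t['kbytes'] * 10:
   country device  kbytes    n  kbytes_x10
12      CA    web    4414  477       44140
4       CA    web    4919  438       49190
2       CA    web    5802  407       58020
So iloc[1]['kbytes_x10'] = 49190.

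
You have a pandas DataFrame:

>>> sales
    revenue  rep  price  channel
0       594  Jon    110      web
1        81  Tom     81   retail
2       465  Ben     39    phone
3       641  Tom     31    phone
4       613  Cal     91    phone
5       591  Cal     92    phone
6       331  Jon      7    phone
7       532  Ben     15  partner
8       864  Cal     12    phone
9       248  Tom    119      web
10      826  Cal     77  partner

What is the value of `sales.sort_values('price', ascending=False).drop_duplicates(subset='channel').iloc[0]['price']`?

sort by price descending:
    revenue  rep  price  channel
9       248  Tom    119      web
0       594  Jon    110      web
5       591  Cal     92    phone
4       613  Cal     91    phone
1        81  Tom     81   retail
10      826  Cal     77  partner
2       465  Ben     39    phone
3       641  Tom     31    phone
7       532  Ben     15  partner
8       864  Cal     12    phone
6       331  Jon      7    phone
drop duplicate channel (keep=first):
    revenue  rep  price  channel
9       248  Tom    119      web
5       591  Cal     92    phone
1        81  Tom     81   retail
10      826  Cal     77  partner

119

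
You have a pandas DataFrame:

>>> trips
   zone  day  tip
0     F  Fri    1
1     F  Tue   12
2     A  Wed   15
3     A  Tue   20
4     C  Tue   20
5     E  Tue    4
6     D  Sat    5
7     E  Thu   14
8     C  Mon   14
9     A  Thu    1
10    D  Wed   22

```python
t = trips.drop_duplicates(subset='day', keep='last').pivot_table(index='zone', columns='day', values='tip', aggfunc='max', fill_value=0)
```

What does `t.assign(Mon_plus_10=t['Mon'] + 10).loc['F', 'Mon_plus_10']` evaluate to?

drop duplicate day (keep=last):
   zone  day  tip
0     F  Fri    1
5     E  Tue    4
6     D  Sat    5
8     C  Mon   14
9     A  Thu    1
10    D  Wed   22
pivot: rows=zone, cols=day, max(tip):
day   Fri  Mon  Sat  Thu  Tue  Wed
zone                              
A       0    0    0    1    0    0
C       0   14    0    0    0    0
D       0    0    5    0    0   22
E       0    0    0    0    4    0
F       1    0    0    0    0    0
add column Mon_plus_10 = t['Mon'] + 10:
day   Fri  Mon  Sat  Thu  Tue  Wed  Mon_plus_10
zone                                           
A       0    0    0    1    0    0           10
C       0   14    0    0    0    0           24
D       0    0    5    0    0   22           10
E       0    0    0    0    4    0           10
F       1    0    0    0    0    0           10
Reading off the value at row 'F', column 'Mon_plus_10', we get 10.

10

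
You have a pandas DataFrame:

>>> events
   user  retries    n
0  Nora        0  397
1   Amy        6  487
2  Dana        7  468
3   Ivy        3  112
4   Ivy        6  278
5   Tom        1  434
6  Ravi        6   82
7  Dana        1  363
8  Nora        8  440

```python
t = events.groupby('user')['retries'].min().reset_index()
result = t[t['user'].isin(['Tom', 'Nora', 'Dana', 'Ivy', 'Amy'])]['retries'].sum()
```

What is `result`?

group by user, min of retries:
user
Amy     6
Dana    1
Ivy     3
Nora    0
Ravi    6
Tom     1
Name: retries, dtype: int64
reset_index():
   user  retries
0   Amy        6
1  Dana        1
2   Ivy        3
3  Nora        0
4  Ravi        6
5   Tom        1
filter rows where user in ['Tom', 'Nora', 'Dana', 'Ivy', 'Amy']:
   user  retries
0   Amy        6
1  Dana        1
2   Ivy        3
3  Nora        0
5   Tom        1

11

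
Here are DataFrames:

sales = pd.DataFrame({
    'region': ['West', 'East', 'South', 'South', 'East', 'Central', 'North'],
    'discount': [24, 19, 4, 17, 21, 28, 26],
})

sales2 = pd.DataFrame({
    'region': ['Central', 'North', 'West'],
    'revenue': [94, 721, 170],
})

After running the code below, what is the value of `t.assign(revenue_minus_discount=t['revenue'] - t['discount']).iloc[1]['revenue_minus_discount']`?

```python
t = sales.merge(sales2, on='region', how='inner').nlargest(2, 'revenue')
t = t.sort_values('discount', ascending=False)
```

146

merge on 'region' (how='inner') → 3 rows:
    region  discount  revenue
0     West        24      170
1  Central        28       94
2    North        26      721
take 2 rows with largest revenue:
  region  discount  revenue
2  North        26      721
0   West        24      170
sort by discount descending:
  region  discount  revenue
2  North        26      721
0   West        24      170
add column revenue_minus_discount = t['revenue'] - t['discount']:
  region  discount  revenue  revenue_minus_discount
2  North        26      721                     695
0   West        24      170                     146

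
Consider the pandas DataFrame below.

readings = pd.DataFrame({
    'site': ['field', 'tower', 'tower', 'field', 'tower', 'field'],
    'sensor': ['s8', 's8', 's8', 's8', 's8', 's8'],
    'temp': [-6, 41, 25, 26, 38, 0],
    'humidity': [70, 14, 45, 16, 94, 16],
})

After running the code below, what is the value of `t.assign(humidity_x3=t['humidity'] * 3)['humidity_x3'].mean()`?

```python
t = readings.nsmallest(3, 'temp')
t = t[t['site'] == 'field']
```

take 3 rows with smallest temp:
    site sensor  temp  humidity
0  field     s8    -6        70
5  field     s8     0        16
2  tower     s8    25        45
filter rows where site == 'field':
    site sensor  temp  humidity
0  field     s8    -6        70
5  field     s8     0        16
add column humidity_x3 = t['humidity'] * 3:
    site sensor  temp  humidity  humidity_x3
0  field     s8    -6        70          210
5  field     s8     0        16           48

129.0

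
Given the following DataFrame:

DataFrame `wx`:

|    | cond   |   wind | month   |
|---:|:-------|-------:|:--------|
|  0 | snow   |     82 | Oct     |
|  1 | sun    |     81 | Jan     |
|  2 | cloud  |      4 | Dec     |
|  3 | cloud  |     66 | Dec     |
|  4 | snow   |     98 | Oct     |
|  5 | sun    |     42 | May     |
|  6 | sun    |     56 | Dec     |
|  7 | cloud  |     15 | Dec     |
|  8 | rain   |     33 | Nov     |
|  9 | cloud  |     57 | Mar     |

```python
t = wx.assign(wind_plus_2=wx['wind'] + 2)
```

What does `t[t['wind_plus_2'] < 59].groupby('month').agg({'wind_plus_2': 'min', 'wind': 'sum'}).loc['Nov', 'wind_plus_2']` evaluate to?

35

add column wind_plus_2 = wx['wind'] + 2:
    cond  wind month  wind_plus_2
0   snow    82   Oct           84
1    sun    81   Jan           83
2  cloud     4   Dec            6
3  cloud    66   Dec           68
4   snow    98   Oct          100
5    sun    42   May           44
6    sun    56   Dec           58
7  cloud    15   Dec           17
8   rain    33   Nov           35
9  cloud    57   Mar           59
filter rows where wind_plus_2 < 59:
    cond  wind month  wind_plus_2
2  cloud     4   Dec            6
5    sun    42   May           44
6    sun    56   Dec           58
7  cloud    15   Dec           17
8   rain    33   Nov           35
group by month: min(wind_plus_2), sum(wind):
       wind_plus_2  wind
month                   
Dec              6    75
May             44    42
Nov             35    33
So loc['Nov', 'wind_plus_2'] = 35.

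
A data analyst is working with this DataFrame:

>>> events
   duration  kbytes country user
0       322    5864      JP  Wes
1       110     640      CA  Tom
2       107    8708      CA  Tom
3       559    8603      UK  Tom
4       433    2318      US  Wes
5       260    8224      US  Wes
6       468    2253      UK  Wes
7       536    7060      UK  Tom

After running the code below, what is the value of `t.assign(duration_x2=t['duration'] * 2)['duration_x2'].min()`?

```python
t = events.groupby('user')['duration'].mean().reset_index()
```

group by user, mean of duration:
user
Tom    328.00
Wes    370.75
Name: duration, dtype: float64
reset_index():
  user  duration
0  Tom    328.00
1  Wes    370.75
add column duration_x2 = t['duration'] * 2:
  user  duration  duration_x2
0  Tom    328.00        656.0
1  Wes    370.75        741.5
The min of column 'duration_x2' is 656.0.

656.0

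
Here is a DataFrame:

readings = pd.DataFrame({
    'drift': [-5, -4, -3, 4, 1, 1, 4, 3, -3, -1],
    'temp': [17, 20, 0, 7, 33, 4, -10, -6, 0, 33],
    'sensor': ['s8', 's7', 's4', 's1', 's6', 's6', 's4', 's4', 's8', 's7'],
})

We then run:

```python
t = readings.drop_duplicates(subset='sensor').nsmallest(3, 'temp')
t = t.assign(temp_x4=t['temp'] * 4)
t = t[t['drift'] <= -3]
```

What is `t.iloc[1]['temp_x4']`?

drop duplicate sensor (keep=first):
   drift  temp sensor
0     -5    17     s8
1     -4    20     s7
2     -3     0     s4
3      4     7     s1
4      1    33     s6
take 3 rows with smallest temp:
   drift  temp sensor
2     -3     0     s4
3      4     7     s1
0     -5    17     s8
add column temp_x4 = t['temp'] * 4:
   drift  temp sensor  temp_x4
2     -3     0     s4        0
3      4     7     s1       28
0     -5    17     s8       68
filter rows where drift <= -3:
   drift  temp sensor  temp_x4
2     -3     0     s4        0
0     -5    17     s8       68
Then the value at position 1, column 'temp_x4': 68

68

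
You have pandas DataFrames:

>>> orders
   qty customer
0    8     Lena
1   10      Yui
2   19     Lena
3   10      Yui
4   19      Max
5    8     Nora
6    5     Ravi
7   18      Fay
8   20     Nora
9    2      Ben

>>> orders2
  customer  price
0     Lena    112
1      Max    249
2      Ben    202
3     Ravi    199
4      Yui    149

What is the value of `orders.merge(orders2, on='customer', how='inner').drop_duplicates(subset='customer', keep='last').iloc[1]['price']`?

merge on 'customer' (how='inner') → 7 rows:
   qty customer  price
0    8     Lena    112
1   10      Yui    149
2   19     Lena    112
3   10      Yui    149
4   19      Max    249
5    5     Ravi    199
6    2      Ben    202
drop duplicate customer (keep=last):
   qty customer  price
2   19     Lena    112
3   10      Yui    149
4   19      Max    249
5    5     Ravi    199
6    2      Ben    202

149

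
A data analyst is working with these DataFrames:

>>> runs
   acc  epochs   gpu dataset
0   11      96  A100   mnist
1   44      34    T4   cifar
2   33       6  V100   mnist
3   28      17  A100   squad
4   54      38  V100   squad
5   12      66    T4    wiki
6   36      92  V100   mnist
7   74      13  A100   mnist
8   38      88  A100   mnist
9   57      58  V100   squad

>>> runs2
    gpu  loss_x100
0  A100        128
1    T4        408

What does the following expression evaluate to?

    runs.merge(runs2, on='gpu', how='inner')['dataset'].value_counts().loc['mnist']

merge on 'gpu' (how='inner') → 6 rows:
   acc  epochs   gpu dataset  loss_x100
0   11      96  A100   mnist        128
1   44      34    T4   cifar        408
2   28      17  A100   squad        128
3   12      66    T4    wiki        408
4   74      13  A100   mnist        128
5   38      88  A100   mnist        128
value_counts of dataset:
dataset
mnist    3
cifar    1
squad    1
wiki     1
Name: count, dtype: int64
Taking the value at index 'mnist' gives 3.

3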